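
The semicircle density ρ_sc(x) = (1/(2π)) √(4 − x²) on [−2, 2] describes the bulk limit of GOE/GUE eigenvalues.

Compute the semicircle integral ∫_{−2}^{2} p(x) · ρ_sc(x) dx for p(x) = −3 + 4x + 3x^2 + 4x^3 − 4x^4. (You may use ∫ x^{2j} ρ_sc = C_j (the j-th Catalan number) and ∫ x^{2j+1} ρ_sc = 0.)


Write p(x) = Σ a_i x^i, split into monomials and integrate each against ρ_sc separately.
Using ∫ x^{2j} ρ_sc = C_j = (1/(j+1)) C(2j, j) (Catalan numbers) and ∫ x^{2j+1} ρ_sc = 0 (odd monomials vanish by symmetry):
  i = 0 (even): a_0 · C_{0} = -3 · 1 = -3
  i = 1 (odd): ∫ x^1 ρ_sc = 0 (vanishes)
  i = 2 (even): a_2 · C_{1} = 3 · 1 = 3
  i = 3 (odd): ∫ x^3 ρ_sc = 0 (vanishes)
  i = 4 (even): a_4 · C_{2} = -4 · 2 = -8

Summing the contributions: ∫_{−2}^{2} p(x) ρ_sc(x) dx = (-3) + 3 + (-8) = -8.


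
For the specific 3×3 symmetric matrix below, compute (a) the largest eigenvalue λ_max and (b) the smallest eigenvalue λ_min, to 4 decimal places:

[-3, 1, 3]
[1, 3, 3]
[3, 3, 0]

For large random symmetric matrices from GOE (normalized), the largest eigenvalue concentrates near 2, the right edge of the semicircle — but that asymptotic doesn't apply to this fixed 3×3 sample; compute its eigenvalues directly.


Since M is real symmetric, all three eigenvalues are real; they are the roots of det(λI − M) = λ³ − (tr M) λ² + s λ − det M, where s is the sum of the principal 2×2 minors.
tr M = -3 + 3 + 0 = 0.
s = ((-3)·3 − 1²) + ((-3)·0 − 3²) + (3·0 − 3²) = -10 + (-9) + (-9) = -28.
det M (expand along row 1) = (-3)·(-9) − 1·(-9) + 3·(-6) = 18.
Characteristic polynomial: λ³ − 28λ − 18 = 0.
Substitute λ = y + (tr M)/3 = y + 0.000000 to remove the quadratic term: y³ + p·y + q = 0 with p = s − (tr M)²/3 = -28.000000 and q = −2(tr M)³/27 + (tr M)·s/3 − det M = -18.000000.
Three real roots ⇒ use the trigonometric (Viète) form: r = 2√(−p/3) = 6.110101, φ = arccos(3q/(p·r)) = arccos(0.315637) = 1.249669 rad.
y_k = r·cos(φ/3 − 2πk/3) for k = 0, 1, 2 gives y = 5.587612, -0.652792, -4.934820.
λ_k = y_k + 0.000000 gives λ = 5.5876, -0.6528, -4.9348 (check: the sum is 0.0000 = tr M).

Hence λ_max = 5.5876 and λ_min = -4.9348.


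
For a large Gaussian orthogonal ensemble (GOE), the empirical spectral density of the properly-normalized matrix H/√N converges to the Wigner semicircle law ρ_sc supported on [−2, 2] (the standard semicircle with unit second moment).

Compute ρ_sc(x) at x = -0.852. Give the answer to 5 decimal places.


ρ_sc(x) = (1/(2π)) √(4 − x²). With x = -0.852:
  4 − x² = 4 − (-0.852)² = 4 − 0.725904 = 3.274096.
  √(4 − x²) = 1.809446.
  1/(2π) = 0.159155.
  ρ_sc(-0.852) = 0.159155 · 1.809446 = 0.287982.

Rounded to 5 decimal places: ρ_sc(-0.852) ≈ 0.28798.


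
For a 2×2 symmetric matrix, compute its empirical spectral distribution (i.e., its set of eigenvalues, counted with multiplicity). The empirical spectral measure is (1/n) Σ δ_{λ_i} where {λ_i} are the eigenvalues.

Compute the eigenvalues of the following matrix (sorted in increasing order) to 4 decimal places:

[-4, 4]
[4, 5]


Since M is real symmetric, both eigenvalues are real; they are the roots of det(λI − M) = λ² − (tr M) λ + det M.
tr M = -4 + 5 = 1.
det M = (-4)·5 − 4² = -20 − 16 = -36.
Characteristic polynomial: λ² − λ − 36 = 0.
Discriminant Δ = (tr M)² − 4·det M = 1 − (-144) = 145; √Δ = 12.041595.
λ = (tr M ± √Δ)/2 = (1 ± 12.041595)/2, giving (tr M − √Δ)/2 = -5.5208 and (tr M + √Δ)/2 = 6.5208.

Eigenvalues sorted in increasing order: [-5.5208, 6.5208].


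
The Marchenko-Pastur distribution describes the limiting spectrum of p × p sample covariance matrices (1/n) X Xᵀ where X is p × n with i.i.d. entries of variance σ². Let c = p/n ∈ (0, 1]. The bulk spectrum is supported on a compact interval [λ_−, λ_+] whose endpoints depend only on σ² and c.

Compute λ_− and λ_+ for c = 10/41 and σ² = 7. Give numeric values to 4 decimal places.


c = 10/41 = 0.243902; √c = 0.493865.
λ_− = σ² (1 − √c)² = 7 · (1 − 0.493865)² = 7 · (0.506135)² = 1.793210.
λ_+ = σ² (1 + √c)² = 7 · (1 + 0.493865)² = 7 · (1.493865)² = 15.621424.

Rounded to 4 decimal places: λ_− ≈ 1.7932, λ_+ ≈ 15.6214.


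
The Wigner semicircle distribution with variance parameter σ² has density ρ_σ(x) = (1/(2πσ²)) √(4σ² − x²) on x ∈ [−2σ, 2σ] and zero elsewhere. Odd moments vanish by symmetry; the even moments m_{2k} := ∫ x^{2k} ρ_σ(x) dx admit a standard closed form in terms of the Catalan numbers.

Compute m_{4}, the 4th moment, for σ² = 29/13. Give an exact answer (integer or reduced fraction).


By the scaled semicircle moment identity, m_{2k} = σ^{2k} · C_k with k = 2.
C_2 = (1/(k+1)) · C(2k, k) = (1/3) · C(4, 2) = (1/3) · 6 = 2.
σ^{2k} = (σ²)^k = (29/13)^2 = 841/169.

Therefore m_{4} = σ^{4} · C_2 = (841/169) · 2 = 1682/169.


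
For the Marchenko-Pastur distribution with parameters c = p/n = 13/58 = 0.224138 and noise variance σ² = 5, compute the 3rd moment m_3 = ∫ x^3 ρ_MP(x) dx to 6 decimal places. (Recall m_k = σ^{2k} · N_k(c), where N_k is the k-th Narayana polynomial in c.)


E[X³] = σ⁶ (1 + 3c + c²) (third MP moment). With σ² = 5 (so σ⁶ = 125) and c = 13/58 = 0.224138: E[X³] = 125 · (1 + 3·0.224138 + (0.224138)²) = 125 · 1.722652.

So E[X^3] = 215.331451.


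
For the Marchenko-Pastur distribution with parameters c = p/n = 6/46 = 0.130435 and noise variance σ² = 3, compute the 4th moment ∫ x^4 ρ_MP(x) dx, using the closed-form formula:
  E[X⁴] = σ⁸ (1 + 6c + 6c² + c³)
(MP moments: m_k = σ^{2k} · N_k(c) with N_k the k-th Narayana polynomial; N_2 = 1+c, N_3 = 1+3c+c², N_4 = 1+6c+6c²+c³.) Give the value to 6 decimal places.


E[X⁴] = σ⁸ (1 + 6c + 6c² + c³) (fourth MP moment). With σ² = 3 (so σ⁸ = 81) and c = 6/46 = 0.130435: E[X⁴] = 81 · (1 + 6·0.130435 + 6·(0.130435)² + (0.130435)³) = 81 · 1.886907.

So E[X^4] = 152.839484.


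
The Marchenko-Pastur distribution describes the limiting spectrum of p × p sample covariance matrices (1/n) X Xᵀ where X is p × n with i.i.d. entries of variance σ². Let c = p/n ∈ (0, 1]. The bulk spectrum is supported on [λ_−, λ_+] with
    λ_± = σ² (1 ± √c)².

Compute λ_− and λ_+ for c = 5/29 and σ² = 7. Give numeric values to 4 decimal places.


c = 5/29 = 0.172414; √c = 0.415227.
λ_− = σ² (1 − √c)² = 7 · (1 − 0.415227)² = 7 · (0.584773)² = 2.393713.
λ_+ = σ² (1 + √c)² = 7 · (1 + 0.415227)² = 7 · (1.415227)² = 14.020080.

Rounded to 4 decimal places: λ_− ≈ 2.3937, λ_+ ≈ 14.0201.


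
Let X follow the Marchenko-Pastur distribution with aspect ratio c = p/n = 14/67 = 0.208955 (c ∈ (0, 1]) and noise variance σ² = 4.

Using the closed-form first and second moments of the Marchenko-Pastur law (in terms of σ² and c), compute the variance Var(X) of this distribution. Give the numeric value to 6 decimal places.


Recall the MP moments m_1 = E[X] = σ² and m_2 = E[X²] = σ⁴ (1 + c).
m_1 = E[X] = σ² = 4, so m_1² = 16.
m_2 = E[X²] = σ⁴ (1 + c) = 16 · (1 + 0.208955) = 16 · 1.208955 = 19.343284.
(Note m_2 − m_1² simplifies to c · σ⁴ = 0.208955 · 16.)

Var(X) = m_2 − m_1² = 19.343284 − 16 = 3.343284.


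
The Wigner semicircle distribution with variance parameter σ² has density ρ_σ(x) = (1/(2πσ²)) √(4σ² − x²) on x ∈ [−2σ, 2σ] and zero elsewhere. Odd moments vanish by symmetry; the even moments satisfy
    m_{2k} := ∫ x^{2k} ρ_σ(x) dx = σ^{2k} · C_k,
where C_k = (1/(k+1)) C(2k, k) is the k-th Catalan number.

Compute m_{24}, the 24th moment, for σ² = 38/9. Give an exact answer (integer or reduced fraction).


By the scaled semicircle moment identity, m_{2k} = σ^{2k} · C_k with k = 12.
C_12 = (1/(k+1)) · C(2k, k) = (1/13) · C(24, 12) = (1/13) · 2704156 = 208012.
σ^{2k} = (σ²)^k = (38/9)^12 = 9065737908494995456/282429536481.

Therefore m_{24} = σ^{24} · C_12 = (9065737908494995456/282429536481) · 208012 = 1885782273821860994793472/282429536481.


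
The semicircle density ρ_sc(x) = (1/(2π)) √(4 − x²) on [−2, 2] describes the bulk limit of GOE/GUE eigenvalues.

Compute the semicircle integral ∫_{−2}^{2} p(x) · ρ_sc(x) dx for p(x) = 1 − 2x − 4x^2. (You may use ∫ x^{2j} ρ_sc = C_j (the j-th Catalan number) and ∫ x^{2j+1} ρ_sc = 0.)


Write p(x) = Σ a_i x^i, split into monomials and integrate each against ρ_sc separately.
Using ∫ x^{2j} ρ_sc = C_j = (1/(j+1)) C(2j, j) (Catalan numbers) and ∫ x^{2j+1} ρ_sc = 0 (odd monomials vanish by symmetry):
  i = 0 (even): a_0 · C_{0} = 1 · 1 = 1
  i = 1 (odd): ∫ x^1 ρ_sc = 0 (vanishes)
  i = 2 (even): a_2 · C_{1} = -4 · 1 = -4

Summing the contributions: ∫_{−2}^{2} p(x) ρ_sc(x) dx = 1 + (-4) = -3.


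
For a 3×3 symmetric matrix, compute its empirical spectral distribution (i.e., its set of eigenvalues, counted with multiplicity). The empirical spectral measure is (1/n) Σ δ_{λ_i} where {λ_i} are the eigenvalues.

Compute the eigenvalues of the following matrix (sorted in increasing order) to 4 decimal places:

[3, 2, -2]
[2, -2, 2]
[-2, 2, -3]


Since M is real symmetric, all three eigenvalues are real; they are the roots of det(λI − M) = λ³ − (tr M) λ² + s λ − det M, where s is the sum of the principal 2×2 minors.
tr M = 3 + (-2) + (-3) = -2.
s = (3·(-2) − 2²) + (3·(-3) − (-2)²) + ((-2)·(-3) − 2²) = -10 + (-13) + 2 = -21.
det M (expand along row 1) = 3·2 − 2·(-2) + (-2)·0 = 10.
Characteristic polynomial: λ³ + 2λ² − 21λ − 10 = 0.
Substitute λ = y + (tr M)/3 = y − 0.666667 to remove the quadratic term: y³ + p·y + q = 0 with p = s − (tr M)²/3 = -22.333333 and q = −2(tr M)³/27 + (tr M)·s/3 − det M = 4.592593.
Three real roots ⇒ use the trigonometric (Viète) form: r = 2√(−p/3) = 5.456902, φ = arccos(3q/(p·r)) = arccos(-0.113052) = 1.684091 rad.
y_k = r·cos(φ/3 − 2πk/3) for k = 0, 1, 2 gives y = 4.619431, 0.206030, -4.825461.
λ_k = y_k − 0.666667 gives λ = 3.9528, -0.4606, -5.4921 (check: the sum is -2.0000 = tr M).

Eigenvalues sorted in increasing order: [-5.4921, -0.4606, 3.9528].


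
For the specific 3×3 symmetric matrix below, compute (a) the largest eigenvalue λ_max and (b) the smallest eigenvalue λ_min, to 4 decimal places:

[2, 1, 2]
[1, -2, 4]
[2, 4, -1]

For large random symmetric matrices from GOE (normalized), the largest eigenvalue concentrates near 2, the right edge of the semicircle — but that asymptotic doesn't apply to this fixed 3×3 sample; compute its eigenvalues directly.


Since M is real symmetric, all three eigenvalues are real; they are the roots of det(λI − M) = λ³ − (tr M) λ² + s λ − det M, where s is the sum of the principal 2×2 minors.
tr M = 2 + (-2) + (-1) = -1.
s = (2·(-2) − 1²) + (2·(-1) − 2²) + ((-2)·(-1) − 4²) = -5 + (-6) + (-14) = -25.
det M (expand along row 1) = 2·(-14) − 1·(-9) + 2·8 = -3.
Characteristic polynomial: λ³ + λ² − 25λ + 3 = 0.
Substitute λ = y + (tr M)/3 = y − 0.333333 to remove the quadratic term: y³ + p·y + q = 0 with p = s − (tr M)²/3 = -25.333333 and q = −2(tr M)³/27 + (tr M)·s/3 − det M = 11.407407.
Three real roots ⇒ use the trigonometric (Viète) form: r = 2√(−p/3) = 5.811865, φ = arccos(3q/(p·r)) = arccos(-0.232434) = 1.805376 rad.
y_k = r·cos(φ/3 − 2πk/3) for k = 0, 1, 2 gives y = 4.790851, 0.453986, -5.244837.
λ_k = y_k − 0.333333 gives λ = 4.4575, 0.1207, -5.5782 (check: the sum is -1.0000 = tr M).

Hence λ_max = 4.4575 and λ_min = -5.5782.


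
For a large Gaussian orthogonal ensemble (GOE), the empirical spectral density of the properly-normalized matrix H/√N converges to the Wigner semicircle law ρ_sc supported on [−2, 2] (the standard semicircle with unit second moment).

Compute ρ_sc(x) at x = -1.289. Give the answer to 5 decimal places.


ρ_sc(x) = (1/(2π)) √(4 − x²). With x = -1.289:
  4 − x² = 4 − (-1.289)² = 4 − 1.661521 = 2.338479.
  √(4 − x²) = 1.529209.
  1/(2π) = 0.159155.
  ρ_sc(-1.289) = 0.159155 · 1.529209 = 0.243381.

Rounded to 5 decimal places: ρ_sc(-1.289) ≈ 0.24338.


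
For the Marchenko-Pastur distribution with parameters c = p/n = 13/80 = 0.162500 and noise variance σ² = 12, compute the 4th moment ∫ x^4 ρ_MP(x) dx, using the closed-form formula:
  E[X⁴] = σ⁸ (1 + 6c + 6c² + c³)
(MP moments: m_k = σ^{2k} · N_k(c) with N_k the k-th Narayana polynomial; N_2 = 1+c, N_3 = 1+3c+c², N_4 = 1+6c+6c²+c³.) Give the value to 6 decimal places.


E[X⁴] = σ⁸ (1 + 6c + 6c² + c³) (fourth MP moment). With σ² = 12 (so σ⁸ = 20736) and c = 13/80 = 0.162500: E[X⁴] = 20736 · (1 + 6·0.162500 + 6·(0.162500)² + (0.162500)³) = 20736 · 2.137729.

So E[X^4] = 44327.938500.


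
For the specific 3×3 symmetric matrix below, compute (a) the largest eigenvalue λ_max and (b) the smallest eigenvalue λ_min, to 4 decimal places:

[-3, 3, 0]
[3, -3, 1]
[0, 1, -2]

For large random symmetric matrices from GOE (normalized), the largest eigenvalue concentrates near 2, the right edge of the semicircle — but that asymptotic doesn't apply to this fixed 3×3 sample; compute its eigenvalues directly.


Since M is real symmetric, all three eigenvalues are real; they are the roots of det(λI − M) = λ³ − (tr M) λ² + s λ − det M, where s is the sum of the principal 2×2 minors.
tr M = -3 + (-3) + (-2) = -8.
s = ((-3)·(-3) − 3²) + ((-3)·(-2) − 0²) + ((-3)·(-2) − 1²) = 0 + 6 + 5 = 11.
det M (expand along row 1) = (-3)·5 − 3·(-6) + 0·3 = 3.
Characteristic polynomial: λ³ + 8λ² + 11λ − 3 = 0.
Substitute λ = y + (tr M)/3 = y − 2.666667 to remove the quadratic term: y³ + p·y + q = 0 with p = s − (tr M)²/3 = -10.333333 and q = −2(tr M)³/27 + (tr M)·s/3 − det M = 5.592593.
Three real roots ⇒ use the trigonometric (Viète) form: r = 2√(−p/3) = 3.711843, φ = arccos(3q/(p·r)) = arccos(-0.437426) = 2.023530 rad.
y_k = r·cos(φ/3 − 2πk/3) for k = 0, 1, 2 gives y = 2.898997, 0.558036, -3.457033.
λ_k = y_k − 2.666667 gives λ = 0.2323, -2.1086, -6.1237 (check: the sum is -8.0000 = tr M).

Hence λ_max = 0.2323 and λ_min = -6.1237.


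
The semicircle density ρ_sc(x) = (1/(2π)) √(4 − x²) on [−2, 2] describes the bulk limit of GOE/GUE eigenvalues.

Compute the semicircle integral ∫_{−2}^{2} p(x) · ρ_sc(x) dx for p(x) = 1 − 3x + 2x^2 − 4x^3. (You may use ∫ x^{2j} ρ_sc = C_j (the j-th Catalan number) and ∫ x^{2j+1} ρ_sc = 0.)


Write p(x) = Σ a_i x^i, split into monomials and integrate each against ρ_sc separately.
Using ∫ x^{2j} ρ_sc = C_j = (1/(j+1)) C(2j, j) (Catalan numbers) and ∫ x^{2j+1} ρ_sc = 0 (odd monomials vanish by symmetry):
  i = 0 (even): a_0 · C_{0} = 1 · 1 = 1
  i = 1 (odd): ∫ x^1 ρ_sc = 0 (vanishes)
  i = 2 (even): a_2 · C_{1} = 2 · 1 = 2
  i = 3 (odd): ∫ x^3 ρ_sc = 0 (vanishes)

Summing the contributions: ∫_{−2}^{2} p(x) ρ_sc(x) dx = 1 + 2 = 3.


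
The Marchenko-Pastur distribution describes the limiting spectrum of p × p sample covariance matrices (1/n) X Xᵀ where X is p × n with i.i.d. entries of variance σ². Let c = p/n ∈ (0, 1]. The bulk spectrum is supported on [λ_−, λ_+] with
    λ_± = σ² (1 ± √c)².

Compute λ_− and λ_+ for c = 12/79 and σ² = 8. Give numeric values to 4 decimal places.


c = 12/79 = 0.151899; √c = 0.389742.
λ_− = σ² (1 − √c)² = 8 · (1 − 0.389742)² = 8 · (0.610258)² = 2.979320.
λ_+ = σ² (1 + √c)² = 8 · (1 + 0.389742)² = 8 · (1.389742)² = 15.451060.

Rounded to 4 decimal places: λ_− ≈ 2.9793, λ_+ ≈ 15.4511.


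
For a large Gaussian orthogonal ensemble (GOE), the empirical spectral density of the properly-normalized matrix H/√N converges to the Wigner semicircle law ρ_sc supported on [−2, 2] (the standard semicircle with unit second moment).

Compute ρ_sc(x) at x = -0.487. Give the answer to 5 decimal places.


ρ_sc(x) = (1/(2π)) √(4 − x²). With x = -0.487:
  4 − x² = 4 − (-0.487)² = 4 − 0.237169 = 3.762831.
  √(4 − x²) = 1.939802.
  1/(2π) = 0.159155.
  ρ_sc(-0.487) = 0.159155 · 1.939802 = 0.308729.

Rounded to 5 decimal places: ρ_sc(-0.487) ≈ 0.30873.


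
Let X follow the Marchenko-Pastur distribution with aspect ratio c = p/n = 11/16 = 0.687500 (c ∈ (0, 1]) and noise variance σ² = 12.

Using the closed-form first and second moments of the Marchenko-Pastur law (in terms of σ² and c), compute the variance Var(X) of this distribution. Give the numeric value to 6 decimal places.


Recall the MP moments m_1 = E[X] = σ² and m_2 = E[X²] = σ⁴ (1 + c).
m_1 = E[X] = σ² = 12, so m_1² = 144.
m_2 = E[X²] = σ⁴ (1 + c) = 144 · (1 + 0.687500) = 144 · 1.687500 = 243.000000.
(Note m_2 − m_1² simplifies to c · σ⁴ = 0.687500 · 144.)

Var(X) = m_2 − m_1² = 243.000000 − 144 = 99.000000.


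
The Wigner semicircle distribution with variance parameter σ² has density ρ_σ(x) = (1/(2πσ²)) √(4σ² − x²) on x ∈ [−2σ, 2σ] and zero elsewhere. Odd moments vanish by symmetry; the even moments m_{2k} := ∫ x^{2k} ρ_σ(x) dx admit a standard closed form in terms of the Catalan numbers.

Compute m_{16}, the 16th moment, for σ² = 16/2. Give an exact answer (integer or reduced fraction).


By the scaled semicircle moment identity, m_{2k} = σ^{2k} · C_k with k = 8.
C_8 = (1/(k+1)) · C(2k, k) = (1/9) · C(16, 8) = (1/9) · 12870 = 1430.
σ^{2k} = (σ²)^k = (16/2)^8 = 16777216.

Therefore m_{16} = σ^{16} · C_8 = 16777216 · 1430 = 23991418880.


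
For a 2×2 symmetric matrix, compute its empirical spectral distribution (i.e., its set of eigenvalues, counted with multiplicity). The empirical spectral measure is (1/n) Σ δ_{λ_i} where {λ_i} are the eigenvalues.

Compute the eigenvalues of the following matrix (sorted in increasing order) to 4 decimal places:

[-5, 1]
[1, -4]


Since M is real symmetric, both eigenvalues are real; they are the roots of det(λI − M) = λ² − (tr M) λ + det M.
tr M = -5 + (-4) = -9.
det M = (-5)·(-4) − 1² = 20 − 1 = 19.
Characteristic polynomial: λ² + 9λ + 19 = 0.
Discriminant Δ = (tr M)² − 4·det M = 81 − 76 = 5; √Δ = 2.236068.
λ = (tr M ± √Δ)/2 = (-9 ± 2.236068)/2, giving (tr M − √Δ)/2 = -5.6180 and (tr M + √Δ)/2 = -3.3820.

Eigenvalues sorted in increasing order: [-5.6180, -3.3820].


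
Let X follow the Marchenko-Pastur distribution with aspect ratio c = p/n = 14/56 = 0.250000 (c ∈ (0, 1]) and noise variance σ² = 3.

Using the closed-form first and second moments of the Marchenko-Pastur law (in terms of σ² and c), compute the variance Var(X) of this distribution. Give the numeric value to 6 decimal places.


Recall the MP moments m_1 = E[X] = σ² and m_2 = E[X²] = σ⁴ (1 + c).
m_1 = E[X] = σ² = 3, so m_1² = 9.
m_2 = E[X²] = σ⁴ (1 + c) = 9 · (1 + 0.250000) = 9 · 1.250000 = 11.250000.
(Note m_2 − m_1² simplifies to c · σ⁴ = 0.250000 · 9.)

Var(X) = m_2 − m_1² = 11.250000 − 9 = 2.250000.


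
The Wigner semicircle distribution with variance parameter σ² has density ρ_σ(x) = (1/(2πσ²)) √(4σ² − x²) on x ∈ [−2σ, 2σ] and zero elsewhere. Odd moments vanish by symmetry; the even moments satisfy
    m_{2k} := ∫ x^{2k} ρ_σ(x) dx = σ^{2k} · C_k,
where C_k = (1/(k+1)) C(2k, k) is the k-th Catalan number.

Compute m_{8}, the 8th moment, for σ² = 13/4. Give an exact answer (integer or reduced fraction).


By the scaled semicircle moment identity, m_{2k} = σ^{2k} · C_k with k = 4.
C_4 = (1/(k+1)) · C(2k, k) = (1/5) · C(8, 4) = (1/5) · 70 = 14.
σ^{2k} = (σ²)^k = (13/4)^4 = 28561/256.

Therefore m_{8} = σ^{8} · C_4 = (28561/256) · 14 = 199927/128.


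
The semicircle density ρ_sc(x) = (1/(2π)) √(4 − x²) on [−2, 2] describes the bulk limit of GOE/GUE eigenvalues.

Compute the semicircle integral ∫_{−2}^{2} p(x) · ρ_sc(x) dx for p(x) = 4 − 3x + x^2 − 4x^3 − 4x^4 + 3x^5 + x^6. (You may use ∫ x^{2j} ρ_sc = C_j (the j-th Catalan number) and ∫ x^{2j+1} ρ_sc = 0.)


Write p(x) = Σ a_i x^i, split into monomials and integrate each against ρ_sc separately.
Using ∫ x^{2j} ρ_sc = C_j = (1/(j+1)) C(2j, j) (Catalan numbers) and ∫ x^{2j+1} ρ_sc = 0 (odd monomials vanish by symmetry):
  i = 0 (even): a_0 · C_{0} = 4 · 1 = 4
  i = 1 (odd): ∫ x^1 ρ_sc = 0 (vanishes)
  i = 2 (even): a_2 · C_{1} = 1 · 1 = 1
  i = 3 (odd): ∫ x^3 ρ_sc = 0 (vanishes)
  i = 4 (even): a_4 · C_{2} = -4 · 2 = -8
  i = 5 (odd): ∫ x^5 ρ_sc = 0 (vanishes)
  i = 6 (even): a_6 · C_{3} = 1 · 5 = 5

Summing the contributions: ∫_{−2}^{2} p(x) ρ_sc(x) dx = 4 + 1 + (-8) + 5 = 2.


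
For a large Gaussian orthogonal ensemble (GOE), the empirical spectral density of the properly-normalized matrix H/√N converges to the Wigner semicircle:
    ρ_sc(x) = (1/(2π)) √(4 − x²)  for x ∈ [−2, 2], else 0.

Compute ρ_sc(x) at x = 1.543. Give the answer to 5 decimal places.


ρ_sc(x) = (1/(2π)) √(4 − x²). With x = 1.543:
  4 − x² = 4 − (1.543)² = 4 − 2.380849 = 1.619151.
  √(4 − x²) = 1.272459.
  1/(2π) = 0.159155.
  ρ_sc(1.543) = 0.159155 · 1.272459 = 0.202518.

Rounded to 5 decimal places: ρ_sc(1.543) ≈ 0.20252.


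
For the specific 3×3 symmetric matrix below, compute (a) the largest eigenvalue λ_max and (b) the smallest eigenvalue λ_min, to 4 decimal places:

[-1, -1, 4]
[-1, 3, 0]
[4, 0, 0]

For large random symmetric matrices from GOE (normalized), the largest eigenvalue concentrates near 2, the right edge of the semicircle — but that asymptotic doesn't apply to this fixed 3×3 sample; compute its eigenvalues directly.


Since M is real symmetric, all three eigenvalues are real; they are the roots of det(λI − M) = λ³ − (tr M) λ² + s λ − det M, where s is the sum of the principal 2×2 minors.
tr M = -1 + 3 + 0 = 2.
s = ((-1)·3 − (-1)²) + ((-1)·0 − 4²) + (3·0 − 0²) = -4 + (-16) + 0 = -20.
det M (expand along row 1) = (-1)·0 − (-1)·0 + 4·(-12) = -48.
Characteristic polynomial: λ³ − 2λ² − 20λ + 48 = 0.
Substitute λ = y + (tr M)/3 = y + 0.666667 to remove the quadratic term: y³ + p·y + q = 0 with p = s − (tr M)²/3 = -21.333333 and q = −2(tr M)³/27 + (tr M)·s/3 − det M = 34.074074.
Three real roots ⇒ use the trigonometric (Viète) form: r = 2√(−p/3) = 5.333333, φ = arccos(3q/(p·r)) = arccos(-0.898438) = 2.686994 rad.
y_k = r·cos(φ/3 − 2πk/3) for k = 0, 1, 2 gives y = 3.333333, 1.938885, -5.272218.
λ_k = y_k + 0.666667 gives λ = 4.0000, 2.6056, -4.6056 (check: the sum is 2.0000 = tr M).

Hence λ_max = 4.0000 and λ_min = -4.6056.


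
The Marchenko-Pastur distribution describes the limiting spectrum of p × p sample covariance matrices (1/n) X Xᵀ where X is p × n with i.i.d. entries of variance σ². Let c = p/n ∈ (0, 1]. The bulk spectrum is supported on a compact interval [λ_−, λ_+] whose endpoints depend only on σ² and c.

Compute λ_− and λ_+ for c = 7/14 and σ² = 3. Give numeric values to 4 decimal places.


c = 7/14 = 0.500000; √c = 0.707107.
λ_− = σ² (1 − √c)² = 3 · (1 − 0.707107)² = 3 · (0.292893)² = 0.257359.
λ_+ = σ² (1 + √c)² = 3 · (1 + 0.707107)² = 3 · (1.707107)² = 8.742641.

Rounded to 4 decimal places: λ_− ≈ 0.2574, λ_+ ≈ 8.7426.


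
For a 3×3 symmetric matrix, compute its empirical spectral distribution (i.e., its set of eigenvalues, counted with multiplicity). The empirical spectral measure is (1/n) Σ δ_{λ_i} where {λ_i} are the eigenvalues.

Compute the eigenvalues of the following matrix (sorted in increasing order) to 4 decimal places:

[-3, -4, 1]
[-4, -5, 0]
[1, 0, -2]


Since M is real symmetric, all three eigenvalues are real; they are the roots of det(λI − M) = λ³ − (tr M) λ² + s λ − det M, where s is the sum of the principal 2×2 minors.
tr M = -3 + (-5) + (-2) = -10.
s = ((-3)·(-5) − (-4)²) + ((-3)·(-2) − 1²) + ((-5)·(-2) − 0²) = -1 + 5 + 10 = 14.
det M (expand along row 1) = (-3)·10 − (-4)·8 + 1·5 = 7.
Characteristic polynomial: λ³ + 10λ² + 14λ − 7 = 0.
Substitute λ = y + (tr M)/3 = y − 3.333333 to remove the quadratic term: y³ + p·y + q = 0 with p = s − (tr M)²/3 = -19.333333 and q = −2(tr M)³/27 + (tr M)·s/3 − det M = 20.407407.
Three real roots ⇒ use the trigonometric (Viète) form: r = 2√(−p/3) = 5.077182, φ = arccos(3q/(p·r)) = arccos(-0.623706) = 2.244271 rad.
y_k = r·cos(φ/3 − 2πk/3) for k = 0, 1, 2 gives y = 3.721520, 1.130235, -4.851755.
λ_k = y_k − 3.333333 gives λ = 0.3882, -2.2031, -8.1851 (check: the sum is -10.0000 = tr M).

Eigenvalues sorted in increasing order: [-8.1851, -2.2031, 0.3882].


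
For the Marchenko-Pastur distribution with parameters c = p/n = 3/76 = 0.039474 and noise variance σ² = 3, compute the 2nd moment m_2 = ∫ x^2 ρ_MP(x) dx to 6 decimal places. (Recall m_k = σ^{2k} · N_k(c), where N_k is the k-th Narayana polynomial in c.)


E[X²] = σ⁴ (1 + c) (second MP moment). With σ² = 3 (so σ⁴ = 9) and c = 3/76 = 0.039474: E[X²] = 9 · (1 + 0.039474) = 9 · 1.039474.

So E[X^2] = 9.355263.


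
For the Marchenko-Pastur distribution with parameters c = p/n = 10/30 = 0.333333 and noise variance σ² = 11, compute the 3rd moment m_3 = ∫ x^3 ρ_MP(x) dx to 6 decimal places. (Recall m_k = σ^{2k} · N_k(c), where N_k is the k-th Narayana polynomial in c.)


E[X³] = σ⁶ (1 + 3c + c²) (third MP moment). With σ² = 11 (so σ⁶ = 1331) and c = 10/30 = 0.333333: E[X³] = 1331 · (1 + 3·0.333333 + (0.333333)²) = 1331 · 2.111111.

So E[X^3] = 2809.888889.


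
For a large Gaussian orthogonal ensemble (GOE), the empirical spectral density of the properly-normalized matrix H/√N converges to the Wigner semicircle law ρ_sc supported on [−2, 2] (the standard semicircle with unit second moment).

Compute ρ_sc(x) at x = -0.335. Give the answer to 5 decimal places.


ρ_sc(x) = (1/(2π)) √(4 − x²). With x = -0.335:
  4 − x² = 4 − (-0.335)² = 4 − 0.112225 = 3.887775.
  √(4 − x²) = 1.971744.
  1/(2π) = 0.159155.
  ρ_sc(-0.335) = 0.159155 · 1.971744 = 0.313813.

Rounded to 5 decimal places: ρ_sc(-0.335) ≈ 0.31381.


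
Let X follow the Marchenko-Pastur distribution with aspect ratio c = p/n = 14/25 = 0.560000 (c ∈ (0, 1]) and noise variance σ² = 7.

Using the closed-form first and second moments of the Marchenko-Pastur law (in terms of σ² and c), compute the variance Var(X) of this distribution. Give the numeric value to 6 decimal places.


Recall the MP moments m_1 = E[X] = σ² and m_2 = E[X²] = σ⁴ (1 + c).
m_1 = E[X] = σ² = 7, so m_1² = 49.
m_2 = E[X²] = σ⁴ (1 + c) = 49 · (1 + 0.560000) = 49 · 1.560000 = 76.440000.
(Note m_2 − m_1² simplifies to c · σ⁴ = 0.560000 · 49.)

Var(X) = m_2 − m_1² = 76.440000 − 49 = 27.440000.


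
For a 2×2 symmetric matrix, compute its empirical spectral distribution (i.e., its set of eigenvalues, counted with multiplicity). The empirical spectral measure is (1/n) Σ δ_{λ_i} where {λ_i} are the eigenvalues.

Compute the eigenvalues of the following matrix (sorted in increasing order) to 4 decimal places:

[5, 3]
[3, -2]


Since M is real symmetric, both eigenvalues are real; they are the roots of det(λI − M) = λ² − (tr M) λ + det M.
tr M = 5 + (-2) = 3.
det M = 5·(-2) − 3² = -10 − 9 = -19.
Characteristic polynomial: λ² − 3λ − 19 = 0.
Discriminant Δ = (tr M)² − 4·det M = 9 − (-76) = 85; √Δ = 9.219544.
λ = (tr M ± √Δ)/2 = (3 ± 9.219544)/2, giving (tr M − √Δ)/2 = -3.1098 and (tr M + √Δ)/2 = 6.1098.

Eigenvalues sorted in increasing order: [-3.1098, 6.1098].


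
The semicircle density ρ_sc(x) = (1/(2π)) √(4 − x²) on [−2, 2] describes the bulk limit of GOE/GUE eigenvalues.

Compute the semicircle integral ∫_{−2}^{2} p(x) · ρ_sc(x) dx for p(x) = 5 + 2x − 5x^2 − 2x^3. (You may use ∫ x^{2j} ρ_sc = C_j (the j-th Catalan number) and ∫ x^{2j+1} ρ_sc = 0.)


Write p(x) = Σ a_i x^i, split into monomials and integrate each against ρ_sc separately.
Using ∫ x^{2j} ρ_sc = C_j = (1/(j+1)) C(2j, j) (Catalan numbers) and ∫ x^{2j+1} ρ_sc = 0 (odd monomials vanish by symmetry):
  i = 0 (even): a_0 · C_{0} = 5 · 1 = 5
  i = 1 (odd): ∫ x^1 ρ_sc = 0 (vanishes)
  i = 2 (even): a_2 · C_{1} = -5 · 1 = -5
  i = 3 (odd): ∫ x^3 ρ_sc = 0 (vanishes)

Summing the contributions: ∫_{−2}^{2} p(x) ρ_sc(x) dx = 5 + (-5) = 0.


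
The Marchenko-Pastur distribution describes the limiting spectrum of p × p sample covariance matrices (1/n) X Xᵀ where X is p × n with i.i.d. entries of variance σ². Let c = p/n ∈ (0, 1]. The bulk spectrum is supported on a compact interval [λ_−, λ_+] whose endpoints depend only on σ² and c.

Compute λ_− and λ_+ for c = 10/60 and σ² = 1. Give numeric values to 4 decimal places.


c = 10/60 = 0.166667; √c = 0.408248.
λ_− = σ² (1 − √c)² = 1 · (1 − 0.408248)² = 1 · (0.591752)² = 0.350170.
λ_+ = σ² (1 + √c)² = 1 · (1 + 0.408248)² = 1 · (1.408248)² = 1.983163.

Rounded to 4 decimal places: λ_− ≈ 0.3502, λ_+ ≈ 1.9832.


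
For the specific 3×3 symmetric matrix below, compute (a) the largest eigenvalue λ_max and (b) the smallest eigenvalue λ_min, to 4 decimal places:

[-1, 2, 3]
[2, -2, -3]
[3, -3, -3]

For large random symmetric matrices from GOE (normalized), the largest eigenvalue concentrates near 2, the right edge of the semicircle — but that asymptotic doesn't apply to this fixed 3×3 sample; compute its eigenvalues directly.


Since M is real symmetric, all three eigenvalues are real; they are the roots of det(λI − M) = λ³ − (tr M) λ² + s λ − det M, where s is the sum of the principal 2×2 minors.
tr M = -1 + (-2) + (-3) = -6.
s = ((-1)·(-2) − 2²) + ((-1)·(-3) − 3²) + ((-2)·(-3) − (-3)²) = -2 + (-6) + (-3) = -11.
det M (expand along row 1) = (-1)·(-3) − 2·3 + 3·0 = -3.
Characteristic polynomial: λ³ + 6λ² − 11λ + 3 = 0.
Substitute λ = y + (tr M)/3 = y − 2.000000 to remove the quadratic term: y³ + p·y + q = 0 with p = s − (tr M)²/3 = -23.000000 and q = −2(tr M)³/27 + (tr M)·s/3 − det M = 41.000000.
Three real roots ⇒ use the trigonometric (Viète) form: r = 2√(−p/3) = 5.537749, φ = arccos(3q/(p·r)) = arccos(-0.965704) = 2.878937 rad.
y_k = r·cos(φ/3 − 2πk/3) for k = 0, 1, 2 gives y = 3.177617, 2.338922, -5.516538.
λ_k = y_k − 2.000000 gives λ = 1.1776, 0.3389, -7.5165 (check: the sum is -6.0000 = tr M).

Hence λ_max = 1.1776 and λ_min = -7.5165.


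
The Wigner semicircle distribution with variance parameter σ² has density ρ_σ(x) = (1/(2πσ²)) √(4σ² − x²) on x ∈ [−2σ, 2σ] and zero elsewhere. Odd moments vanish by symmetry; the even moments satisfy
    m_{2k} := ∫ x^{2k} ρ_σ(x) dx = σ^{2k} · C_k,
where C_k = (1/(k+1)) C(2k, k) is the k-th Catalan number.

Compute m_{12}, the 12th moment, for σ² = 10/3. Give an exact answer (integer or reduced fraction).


By the scaled semicircle moment identity, m_{2k} = σ^{2k} · C_k with k = 6.
C_6 = (1/(k+1)) · C(2k, k) = (1/7) · C(12, 6) = (1/7) · 924 = 132.
σ^{2k} = (σ²)^k = (10/3)^6 = 1000000/729.

Therefore m_{12} = σ^{12} · C_6 = (1000000/729) · 132 = 44000000/243.


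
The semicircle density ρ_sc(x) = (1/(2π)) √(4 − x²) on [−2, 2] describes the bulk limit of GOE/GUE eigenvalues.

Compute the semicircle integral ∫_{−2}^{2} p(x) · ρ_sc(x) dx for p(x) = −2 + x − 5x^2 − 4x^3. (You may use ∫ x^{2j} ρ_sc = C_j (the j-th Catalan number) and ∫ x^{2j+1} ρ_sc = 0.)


Write p(x) = Σ a_i x^i, split into monomials and integrate each against ρ_sc separately.
Using ∫ x^{2j} ρ_sc = C_j = (1/(j+1)) C(2j, j) (Catalan numbers) and ∫ x^{2j+1} ρ_sc = 0 (odd monomials vanish by symmetry):
  i = 0 (even): a_0 · C_{0} = -2 · 1 = -2
  i = 1 (odd): ∫ x^1 ρ_sc = 0 (vanishes)
  i = 2 (even): a_2 · C_{1} = -5 · 1 = -5
  i = 3 (odd): ∫ x^3 ρ_sc = 0 (vanishes)

Summing the contributions: ∫_{−2}^{2} p(x) ρ_sc(x) dx = (-2) + (-5) = -7.


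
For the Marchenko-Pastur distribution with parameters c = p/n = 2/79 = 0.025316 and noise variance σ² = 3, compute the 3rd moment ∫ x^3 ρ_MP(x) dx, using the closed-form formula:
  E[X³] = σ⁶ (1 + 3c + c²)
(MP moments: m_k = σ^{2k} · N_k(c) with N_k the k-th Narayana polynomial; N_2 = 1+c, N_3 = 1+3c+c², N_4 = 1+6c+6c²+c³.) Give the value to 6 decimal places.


E[X³] = σ⁶ (1 + 3c + c²) (third MP moment). With σ² = 3 (so σ⁶ = 27) and c = 2/79 = 0.025316: E[X³] = 27 · (1 + 3·0.025316 + (0.025316)²) = 27 · 1.076590.

So E[X^3] = 29.067938.


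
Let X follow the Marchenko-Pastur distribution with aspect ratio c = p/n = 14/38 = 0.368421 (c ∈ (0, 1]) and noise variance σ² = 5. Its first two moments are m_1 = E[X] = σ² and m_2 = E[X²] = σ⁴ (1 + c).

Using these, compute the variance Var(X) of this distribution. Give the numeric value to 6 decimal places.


m_1 = E[X] = σ² = 5, so m_1² = 25.
m_2 = E[X²] = σ⁴ (1 + c) = 25 · (1 + 0.368421) = 25 · 1.368421 = 34.210526.
(Note m_2 − m_1² simplifies to c · σ⁴ = 0.368421 · 25.)

Var(X) = m_2 − m_1² = 34.210526 − 25 = 9.210526.


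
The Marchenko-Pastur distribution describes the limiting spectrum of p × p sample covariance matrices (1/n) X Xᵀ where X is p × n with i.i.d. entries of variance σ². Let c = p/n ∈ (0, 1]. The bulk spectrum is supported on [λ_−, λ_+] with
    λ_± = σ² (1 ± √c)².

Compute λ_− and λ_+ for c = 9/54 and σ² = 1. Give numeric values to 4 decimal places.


c = 9/54 = 0.166667; √c = 0.408248.
λ_− = σ² (1 − √c)² = 1 · (1 − 0.408248)² = 1 · (0.591752)² = 0.350170.
λ_+ = σ² (1 + √c)² = 1 · (1 + 0.408248)² = 1 · (1.408248)² = 1.983163.

Rounded to 4 decimal places: λ_− ≈ 0.3502, λ_+ ≈ 1.9832.


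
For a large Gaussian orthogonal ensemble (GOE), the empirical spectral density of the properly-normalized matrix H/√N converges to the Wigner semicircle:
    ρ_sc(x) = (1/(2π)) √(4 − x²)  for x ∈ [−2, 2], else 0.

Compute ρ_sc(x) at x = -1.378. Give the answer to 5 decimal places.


ρ_sc(x) = (1/(2π)) √(4 − x²). With x = -1.378:
  4 − x² = 4 − (-1.378)² = 4 − 1.898884 = 2.101116.
  √(4 − x²) = 1.449523.
  1/(2π) = 0.159155.
  ρ_sc(-1.378) = 0.159155 · 1.449523 = 0.230699.

Rounded to 5 decimal places: ρ_sc(-1.378) ≈ 0.23070.


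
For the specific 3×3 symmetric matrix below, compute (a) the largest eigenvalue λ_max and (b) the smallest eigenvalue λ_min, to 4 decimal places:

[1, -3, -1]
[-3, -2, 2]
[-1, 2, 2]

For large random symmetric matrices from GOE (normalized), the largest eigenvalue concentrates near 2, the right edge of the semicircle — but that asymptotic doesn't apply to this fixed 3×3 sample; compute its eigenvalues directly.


Since M is real symmetric, all three eigenvalues are real; they are the roots of det(λI − M) = λ³ − (tr M) λ² + s λ − det M, where s is the sum of the principal 2×2 minors.
tr M = 1 + (-2) + 2 = 1.
s = (1·(-2) − (-3)²) + (1·2 − (-1)²) + ((-2)·2 − 2²) = -11 + 1 + (-8) = -18.
det M (expand along row 1) = 1·(-8) − (-3)·(-4) + (-1)·(-8) = -12.
Characteristic polynomial: λ³ − λ² − 18λ + 12 = 0.
Substitute λ = y + (tr M)/3 = y + 0.333333 to remove the quadratic term: y³ + p·y + q = 0 with p = s − (tr M)²/3 = -18.333333 and q = −2(tr M)³/27 + (tr M)·s/3 − det M = 5.925926.
Three real roots ⇒ use the trigonometric (Viète) form: r = 2√(−p/3) = 4.944132, φ = arccos(3q/(p·r)) = arccos(-0.196131) = 1.768207 rad.
y_k = r·cos(φ/3 − 2πk/3) for k = 0, 1, 2 gives y = 4.109924, 0.325107, -4.435031.
λ_k = y_k + 0.333333 gives λ = 4.4433, 0.6584, -4.1017 (check: the sum is 1.0000 = tr M).

Hence λ_max = 4.4433 and λ_min = -4.1017.


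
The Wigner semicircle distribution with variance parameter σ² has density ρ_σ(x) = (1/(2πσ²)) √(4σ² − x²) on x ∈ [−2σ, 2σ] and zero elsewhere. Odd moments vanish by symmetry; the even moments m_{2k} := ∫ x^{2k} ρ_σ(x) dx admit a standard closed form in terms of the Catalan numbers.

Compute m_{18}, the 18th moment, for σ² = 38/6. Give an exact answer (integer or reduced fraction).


By the scaled semicircle moment identity, m_{2k} = σ^{2k} · C_k with k = 9.
C_9 = (1/(k+1)) · C(2k, k) = (1/10) · C(18, 9) = (1/10) · 48620 = 4862.
σ^{2k} = (σ²)^k = (38/6)^9 = 322687697779/19683.

Therefore m_{18} = σ^{18} · C_9 = (322687697779/19683) · 4862 = 1568907586601498/19683.


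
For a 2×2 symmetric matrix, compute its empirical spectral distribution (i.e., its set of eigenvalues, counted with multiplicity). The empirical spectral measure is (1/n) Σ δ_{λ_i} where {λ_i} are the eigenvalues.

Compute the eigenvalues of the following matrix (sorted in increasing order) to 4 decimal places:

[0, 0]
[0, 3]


Since M is real symmetric, both eigenvalues are real; they are the roots of det(λI − M) = λ² − (tr M) λ + det M.
tr M = 0 + 3 = 3.
det M = 0·3 − 0² = 0 − 0 = 0.
Characteristic polynomial: λ² − 3λ = 0.
Discriminant Δ = (tr M)² − 4·det M = 9 − 0 = 9; √Δ = 3.000000.
λ = (tr M ± √Δ)/2 = (3 ± 3.000000)/2, giving (tr M − √Δ)/2 = 0.0000 and (tr M + √Δ)/2 = 3.0000.

Eigenvalues sorted in increasing order: [0.0000, 3.0000].


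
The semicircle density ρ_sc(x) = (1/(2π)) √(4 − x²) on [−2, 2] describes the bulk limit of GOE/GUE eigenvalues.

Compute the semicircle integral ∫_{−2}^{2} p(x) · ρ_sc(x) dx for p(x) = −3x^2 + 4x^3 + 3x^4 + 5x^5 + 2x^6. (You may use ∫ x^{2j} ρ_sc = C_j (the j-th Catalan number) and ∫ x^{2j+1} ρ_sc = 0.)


Write p(x) = Σ a_i x^i, split into monomials and integrate each against ρ_sc separately.
Using ∫ x^{2j} ρ_sc = C_j = (1/(j+1)) C(2j, j) (Catalan numbers) and ∫ x^{2j+1} ρ_sc = 0 (odd monomials vanish by symmetry):
  i = 2 (even): a_2 · C_{1} = -3 · 1 = -3
  i = 3 (odd): ∫ x^3 ρ_sc = 0 (vanishes)
  i = 4 (even): a_4 · C_{2} = 3 · 2 = 6
  i = 5 (odd): ∫ x^5 ρ_sc = 0 (vanishes)
  i = 6 (even): a_6 · C_{3} = 2 · 5 = 10

Summing the contributions: ∫_{−2}^{2} p(x) ρ_sc(x) dx = (-3) + 6 + 10 = 13.


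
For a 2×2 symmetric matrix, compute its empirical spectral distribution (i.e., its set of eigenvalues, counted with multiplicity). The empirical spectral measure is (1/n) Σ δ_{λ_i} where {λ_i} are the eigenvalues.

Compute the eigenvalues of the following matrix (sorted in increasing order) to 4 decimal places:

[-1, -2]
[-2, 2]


Since M is real symmetric, both eigenvalues are real; they are the roots of det(λI − M) = λ² − (tr M) λ + det M.
tr M = -1 + 2 = 1.
det M = (-1)·2 − (-2)² = -2 − 4 = -6.
Characteristic polynomial: λ² − λ − 6 = 0.
Discriminant Δ = (tr M)² − 4·det M = 1 − (-24) = 25; √Δ = 5.000000.
λ = (tr M ± √Δ)/2 = (1 ± 5.000000)/2, giving (tr M − √Δ)/2 = -2.0000 and (tr M + √Δ)/2 = 3.0000.

Eigenvalues sorted in increasing order: [-2.0000, 3.0000].


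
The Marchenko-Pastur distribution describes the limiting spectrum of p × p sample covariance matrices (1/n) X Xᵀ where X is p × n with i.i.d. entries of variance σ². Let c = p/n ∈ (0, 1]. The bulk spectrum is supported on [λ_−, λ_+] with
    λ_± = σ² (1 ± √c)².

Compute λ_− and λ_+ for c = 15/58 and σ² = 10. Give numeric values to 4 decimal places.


c = 15/58 = 0.258621; √c = 0.508548.
λ_− = σ² (1 − √c)² = 10 · (1 − 0.508548)² = 10 · (0.491452)² = 2.415254.
λ_+ = σ² (1 + √c)² = 10 · (1 + 0.508548)² = 10 · (1.508548)² = 22.757159.

Rounded to 4 decimal places: λ_− ≈ 2.4153, λ_+ ≈ 22.7572.


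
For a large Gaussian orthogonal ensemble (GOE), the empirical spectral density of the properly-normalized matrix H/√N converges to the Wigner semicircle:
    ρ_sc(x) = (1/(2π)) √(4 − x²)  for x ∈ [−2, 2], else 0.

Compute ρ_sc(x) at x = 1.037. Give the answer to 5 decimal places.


ρ_sc(x) = (1/(2π)) √(4 − x²). With x = 1.037:
  4 − x² = 4 − (1.037)² = 4 − 1.075369 = 2.924631.
  √(4 − x²) = 1.710155.
  1/(2π) = 0.159155.
  ρ_sc(1.037) = 0.159155 · 1.710155 = 0.272180.

Rounded to 5 decimal places: ρ_sc(1.037) ≈ 0.27218.
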